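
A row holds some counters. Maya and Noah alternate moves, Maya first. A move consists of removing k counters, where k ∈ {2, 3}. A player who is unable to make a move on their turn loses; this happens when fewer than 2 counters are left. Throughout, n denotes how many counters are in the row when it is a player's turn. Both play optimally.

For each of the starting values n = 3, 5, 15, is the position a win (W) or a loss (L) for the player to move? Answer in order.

Label each position W (a win for the player to move) or L (a loss). A position with no legal move is L; any other position is W exactly when some move reaches an L, and L when every move reaches a W.
n=0: no move → L
n=1: no move → L
n=2: can move to 0, which is L ⇒ W
n=3: can move to 1, which is L ⇒ W
n=4: can move to 1, which is L ⇒ W
n=5: moves to 3(W), 2(W); every one is W ⇒ L
n=6: moves to 4(W), 3(W); every one is W ⇒ L
n=7: can move to 5, which is L ⇒ W
n=8: can move to 6, which is L ⇒ W
n=9: can move to 6, which is L ⇒ W
n=10: moves to 8(W), 7(W); every one is W ⇒ L
n=11: moves to 9(W), 8(W); every one is W ⇒ L
n=12: can move to 10, which is L ⇒ W
n=13: can move to 11, which is L ⇒ W
n=14: can move to 11, which is L ⇒ W
n=15: moves to 13(W), 12(W); every one is W ⇒ L

3: W, 5: L, 15: L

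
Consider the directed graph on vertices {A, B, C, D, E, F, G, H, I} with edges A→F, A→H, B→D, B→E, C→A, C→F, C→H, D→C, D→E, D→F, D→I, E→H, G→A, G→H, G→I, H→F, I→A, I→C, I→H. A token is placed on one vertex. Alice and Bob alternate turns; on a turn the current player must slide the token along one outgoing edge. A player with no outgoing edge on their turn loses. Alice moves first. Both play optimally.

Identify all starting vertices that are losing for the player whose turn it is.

Label each position W (a win for the player to move) or L (a loss). A position with no legal move is L; any other position is W exactly when some move reaches an L, and L when every move reaches a W.
Every edge goes from a vertex to one that appears earlier in the order F, H, A, C, I, G, E, D, B, so processing vertices in that order labels each vertex after all of its successors.
F: no outgoing edge → L
H: →F(L), so W
A: →F(L), so W
C: →F(L), so W
I: →C(W), A(W), H(W) — all W, so L
G: →I(L), so W
E: →H(W) only, which is W, so L
D: →E(L), so W
B: →E(L), so W
The losing starting vertices are exactly the entries labelled L in this table (3 of them).

E, F, I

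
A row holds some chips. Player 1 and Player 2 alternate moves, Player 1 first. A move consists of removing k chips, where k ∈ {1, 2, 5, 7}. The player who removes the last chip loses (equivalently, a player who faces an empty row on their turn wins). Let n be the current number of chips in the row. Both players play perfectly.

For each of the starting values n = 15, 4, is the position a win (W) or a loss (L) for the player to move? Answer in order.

15: W, 4: L

Positions with no move are W. A position that does have a move is losing for the player to move precisely when every available move leads to a winning position for the opponent. Fill in the labels:
n=0: no move; the opponent has just taken the last chip and therefore loses → W
n=1: only reaches 0(W), which is W → L
n=2: reaches L-position 1 → W
n=3: reaches L-position 1 → W
n=4: only reaches 3(W), 2(W), all W → L
n=5: reaches L-position 4 → W
n=6: reaches L-position 4 → W
n=7: only reaches 6(W), 5(W), 2(W), 0(W), all W → L
n=8: reaches L-position 7 → W
n=9: reaches L-position 7 → W
n=10: only reaches 9(W), 8(W), 5(W), 3(W), all W → L
n=11: reaches L-position 10 → W
n=12: reaches L-position 10 → W
n=13: only reaches 12(W), 11(W), 8(W), 6(W), all W → L
n=14: reaches L-position 13 → W
n=15: reaches L-position 13 → W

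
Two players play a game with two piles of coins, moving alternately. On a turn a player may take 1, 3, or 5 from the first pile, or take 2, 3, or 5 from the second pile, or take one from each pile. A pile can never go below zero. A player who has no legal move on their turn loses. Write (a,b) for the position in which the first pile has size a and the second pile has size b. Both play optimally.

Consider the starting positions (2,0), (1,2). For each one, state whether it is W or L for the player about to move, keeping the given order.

Label each position W (a win for the player to move) or L (a loss). A position with no legal move is L; any other position is W exactly when some move reaches an L, and L when every move reaches a W.
No move ever increases a pile, so every position that can arise here has a ≤ 2 and b ≤ 2; it is enough to label the cells with 0 ≤ a ≤ 2 and 0 ≤ b ≤ 2.
Every move lowers a or b (never raises either), so fill the grid row by row in increasing a, and left to right within a row: each cell's successors are then already labelled.
      b=0  b=1  b=2
a=0:    L    L    W
a=1:    W    W    W
a=2:    L    L    W
Cells with no legal move (terminal, hence L): (0,0), (0,1).
The remaining L cells, each justified by listing all of its moves:
(2,0): the only move is to (1,0)(W), a W ⇒ L
(2,1): moves to (1,1)(W), (1,0)(W); every one is W ⇒ L
Every other cell has at least one move into one of the L cells above, so it is W.
(2,0): one of the L cells justified above, so L
(1,2): the move to (0,1) reaches an L cell, so W

(2,0): L, (1,2): W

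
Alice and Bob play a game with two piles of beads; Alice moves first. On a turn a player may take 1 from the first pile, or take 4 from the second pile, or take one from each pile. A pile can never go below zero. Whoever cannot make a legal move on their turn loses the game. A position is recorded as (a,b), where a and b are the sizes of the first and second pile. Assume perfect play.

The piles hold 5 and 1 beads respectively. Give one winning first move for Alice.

Compute win/loss labels from the base case upward. A position with no move is L. Any other position is W if it can reach an L in one move, else L.
No move ever increases a pile, so every position that can arise here has a ≤ 5 and b ≤ 1; it is enough to label the cells with 0 ≤ a ≤ 5 and 0 ≤ b ≤ 1.
Every move lowers a or b (never raises either), so fill the grid row by row in increasing a, and left to right within a row: each cell's successors are then already labelled.
      b=0  b=1
a=0:    L    L
a=1:    W    W
a=2:    L    L
a=3:    W    W
a=4:    L    L
a=5:    W    W
Cells with no legal move (terminal, hence L): (0,0), (0,1).
The remaining L cells, each justified by listing all of its moves:
(2,0): →(1,0)(W) only, which is W, so L
(2,1): →(1,1)(W), (1,0)(W) — all W, so L
(4,0): →(3,0)(W) only, which is W, so L
(4,1): →(3,1)(W), (3,0)(W) — all W, so L
Every other cell has at least one move into one of the L cells above, so it is W.
From (5,1), the L positions reachable in one move are: (4,1), (4,0). Any move reaching one of these is winning.

Move to (4,1).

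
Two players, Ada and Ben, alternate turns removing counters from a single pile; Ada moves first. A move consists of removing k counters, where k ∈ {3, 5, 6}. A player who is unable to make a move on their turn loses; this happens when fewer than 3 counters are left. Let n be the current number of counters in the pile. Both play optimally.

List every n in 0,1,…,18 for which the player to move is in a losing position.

0, 1, 2, 9, 10, 11, 18

Classify positions by backward induction: terminal positions (no move available) are L. From any other position, the mover wins iff some move reaches an L.
n=0: no move → L
n=1: no move → L
n=2: no move → L
n=3: reaches L-position 0 → W
n=4: reaches L-position 1 → W
n=5: reaches L-position 2 → W
n=6: reaches L-position 1 → W
n=7: reaches L-position 2 → W
n=8: reaches L-position 2 → W
n=9: only reaches 6(W), 4(W), 3(W), all W → L
n=10: only reaches 7(W), 5(W), 4(W), all W → L
n=11: only reaches 8(W), 6(W), 5(W), all W → L
n=12: reaches L-position 9 → W
n=13: reaches L-position 10 → W
n=14: reaches L-position 11 → W
n=15: reaches L-position 10 → W
n=16: reaches L-position 11 → W
n=17: reaches L-position 11 → W
n=18: only reaches 15(W), 13(W), 12(W), all W → L
Reading off the rows marked L gives the requested list; there are 7 such values of n.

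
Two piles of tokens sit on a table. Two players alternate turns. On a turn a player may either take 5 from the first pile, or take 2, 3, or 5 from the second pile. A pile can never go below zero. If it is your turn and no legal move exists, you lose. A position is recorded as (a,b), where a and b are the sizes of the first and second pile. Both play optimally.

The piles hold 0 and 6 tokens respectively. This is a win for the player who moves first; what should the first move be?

Move to (0,1).

Classify positions by backward induction: terminal positions (no move available) are L. From any other position, the mover wins iff some move reaches an L.
No move ever increases a pile, so every position that can arise here has a ≤ 0 and b ≤ 6; it is enough to label the cells with 0 ≤ a ≤ 0 and 0 ≤ b ≤ 6.
Every move lowers a or b (never raises either), so fill the grid row by row in increasing a, and left to right within a row: each cell's successors are then already labelled.
      b=0  b=1  b=2  b=3  b=4  b=5  b=6
a=0:    L    L    W    W    W    W    W
Cells with no legal move (terminal, hence L): (0,0), (0,1).
Every other cell has at least one move into one of the L cells above, so it is W.
From (0,6), the L positions reachable in one move are: (0,1).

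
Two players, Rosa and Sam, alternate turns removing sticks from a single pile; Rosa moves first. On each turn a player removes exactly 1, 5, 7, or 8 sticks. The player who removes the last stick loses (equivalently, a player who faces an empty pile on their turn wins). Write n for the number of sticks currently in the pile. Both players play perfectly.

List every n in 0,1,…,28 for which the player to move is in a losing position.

Use the standard recursion: the mover wins at a terminal position; elsewhere, the mover wins exactly when some move hands the opponent an L position.
n=0: no move; the opponent has just taken the last stick and therefore loses → W
n=1: L (sole option 0(W) is W)
n=2: W (go to 1, an L position)
n=3: L (sole option 2(W) is W)
n=4: W (go to 3, an L position)
n=5: L (options 4(W), 0(W) are all W)
n=6: W (go to 5, an L position)
n=7: L (options 6(W), 2(W), 0(W) are all W)
n=8: W (go to 7, an L position)
n=9: W (go to 1, an L position)
n=10: W (go to 5, an L position)
n=11: W (go to 3, an L position)
n=12: W (go to 7, an L position)
n=13: W (go to 5, an L position)
n=14: W (go to 7, an L position)
n=15: W (go to 7, an L position)
n=16: L (options 15(W), 11(W), 9(W), 8(W) are all W)
n=17: W (go to 16, an L position)
n=18: L (options 17(W), 13(W), 11(W), 10(W) are all W)
n=19: W (go to 18, an L position)
n=20: L (options 19(W), 15(W), 13(W), 12(W) are all W)
n=21: W (go to 20, an L position)
n=22: L (options 21(W), 17(W), 15(W), 14(W) are all W)
n=23: W (go to 22, an L position)
n=24: W (go to 16, an L position)
n=25: W (go to 20, an L position)
n=26: W (go to 18, an L position)
n=27: W (go to 22, an L position)
n=28: W (go to 20, an L position)
Reading off the rows marked L gives the requested list; there are 8 such values of n.

1, 3, 5, 7, 16, 18, 20, 22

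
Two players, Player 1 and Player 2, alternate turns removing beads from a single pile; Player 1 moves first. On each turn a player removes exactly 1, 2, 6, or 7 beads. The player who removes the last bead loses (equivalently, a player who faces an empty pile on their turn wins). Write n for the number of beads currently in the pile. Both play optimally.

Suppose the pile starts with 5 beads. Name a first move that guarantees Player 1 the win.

Remove 1, leaving 4.

Label each position W (a win for the player to move) or L (a loss). A position with no legal move is W; any other position is W exactly when some move reaches an L, and L when every move reaches a W.
n=0: no move; the opponent has just taken the last bead and therefore loses → W
n=1: only reaches 0(W), which is W → L
n=2: reaches L-position 1 → W
n=3: reaches L-position 1 → W
n=4: only reaches 3(W), 2(W), all W → L
n=5: reaches L-position 4 → W
From 5, the L positions reachable in one move are: 4.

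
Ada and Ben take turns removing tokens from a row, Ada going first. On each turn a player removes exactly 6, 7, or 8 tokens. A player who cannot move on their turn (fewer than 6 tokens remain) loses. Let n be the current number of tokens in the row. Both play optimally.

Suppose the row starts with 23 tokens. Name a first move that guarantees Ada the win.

Remove 6, leaving 17.

Use the standard recursion: the mover loses at a terminal position; elsewhere, the mover wins exactly when some move hands the opponent an L position.
n=0: no move → L
n=1: no move → L
n=2: no move → L
n=3: no move → L
n=4: no move → L
n=5: no move → L
n=6: can move to 0, which is L ⇒ W
n=7: can move to 1, which is L ⇒ W
n=8: can move to 2, which is L ⇒ W
n=9: can move to 3, which is L ⇒ W
n=10: can move to 4, which is L ⇒ W
n=11: can move to 5, which is L ⇒ W
n=12: can move to 5, which is L ⇒ W
n=13: can move to 5, which is L ⇒ W
n=14: moves to 8(W), 7(W), 6(W); every one is W ⇒ L
n=15: moves to 9(W), 8(W), 7(W); every one is W ⇒ L
n=16: moves to 10(W), 9(W), 8(W); every one is W ⇒ L
n=17: moves to 11(W), 10(W), 9(W); every one is W ⇒ L
n=18: moves to 12(W), 11(W), 10(W); every one is W ⇒ L
n=19: moves to 13(W), 12(W), 11(W); every one is W ⇒ L
n=20: can move to 14, which is L ⇒ W
n=21: can move to 15, which is L ⇒ W
n=22: can move to 16, which is L ⇒ W
n=23: can move to 17, which is L ⇒ W
From 23, the L positions reachable in one move are: 17, 16, 15. Any move reaching one of these is winning.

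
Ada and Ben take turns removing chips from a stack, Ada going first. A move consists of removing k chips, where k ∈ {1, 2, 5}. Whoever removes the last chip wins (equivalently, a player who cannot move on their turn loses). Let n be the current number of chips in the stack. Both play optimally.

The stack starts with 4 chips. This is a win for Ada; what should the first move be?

Work bottom-up. With no move the player to move loses. Otherwise the position is W if at least one move leads to an L position for the opponent, and L if every move leads to a W.
n=0: no move → L
n=1: W (go to 0, an L position)
n=2: W (go to 0, an L position)
n=3: L (options 2(W), 1(W) are all W)
n=4: W (go to 3, an L position)
From 4, the L positions reachable in one move are: 3.

Remove 1, leaving 3.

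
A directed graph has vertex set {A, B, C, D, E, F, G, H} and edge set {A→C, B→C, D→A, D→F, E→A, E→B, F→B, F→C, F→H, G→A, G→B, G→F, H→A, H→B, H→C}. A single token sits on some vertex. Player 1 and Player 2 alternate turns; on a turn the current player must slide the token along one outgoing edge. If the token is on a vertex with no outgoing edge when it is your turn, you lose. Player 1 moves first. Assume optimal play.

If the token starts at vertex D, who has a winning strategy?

Player 2 wins.

Positions with no move are L. A position that does have a move is losing for the player to move precisely when every available move leads to a winning position for the opponent. Fill in the labels:
Every edge goes from a vertex to one that appears earlier in the order C, A, B, H, F, D, E, G, so processing vertices in that order labels each vertex after all of its successors.
C: no outgoing edge → L
A: W (go to C, an L position)
B: W (go to C, an L position)
H: W (go to C, an L position)
F: W (go to C, an L position)
D: L (options F(W), A(W) are all W)
E: L (options B(W), A(W) are all W)
G: L (options F(W), B(W), A(W) are all W)
Every move from D reaches a W position, so the mover loses.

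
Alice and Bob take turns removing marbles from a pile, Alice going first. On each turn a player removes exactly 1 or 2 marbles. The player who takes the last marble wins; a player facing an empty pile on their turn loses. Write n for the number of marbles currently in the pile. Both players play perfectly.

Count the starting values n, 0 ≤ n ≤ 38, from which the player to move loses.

13

Work bottom-up. With no move the player to move loses. Otherwise the position is W if at least one move leads to an L position for the opponent, and L if every move leads to a W.
n=0: no move → L
n=1: →0(L), so W
n=2: →0(L), so W
n=3: →2(W), 1(W) — all W, so L
n=4: →3(L), so W
n=5: →3(L), so W
n=6: →5(W), 4(W) — all W, so L
n=7: →6(L), so W
n=8: →6(L), so W
n=9: →8(W), 7(W) — all W, so L
n=10: →9(L), so W
n=11: →9(L), so W
n=12: →11(W), 10(W) — all W, so L
n=13: →12(L), so W
n=14: →12(L), so W
n=15: →14(W), 13(W) — all W, so L
n=16: →15(L), so W
n=17: →15(L), so W
n=18: →17(W), 16(W) — all W, so L
n=19: →18(L), so W
n=20: →18(L), so W
n=21: →20(W), 19(W) — all W, so L
n=22: →21(L), so W
n=23: →21(L), so W
n=24: →23(W), 22(W) — all W, so L
n=25: →24(L), so W
n=26: →24(L), so W
n=27: →26(W), 25(W) — all W, so L
n=28: →27(L), so W
n=29: →27(L), so W
n=30: →29(W), 28(W) — all W, so L
n=31: →30(L), so W
n=32: →30(L), so W
n=33: →32(W), 31(W) — all W, so L
n=34: →33(L), so W
n=35: →33(L), so W
n=36: →35(W), 34(W) — all W, so L
n=37: →36(L), so W
n=38: →36(L), so W
L entries with 0 ≤ n ≤ 38: n = 0, 3, 6, 9, 12, 15, 18, 21, 24, 27, 30, 33, 36; that makes 13.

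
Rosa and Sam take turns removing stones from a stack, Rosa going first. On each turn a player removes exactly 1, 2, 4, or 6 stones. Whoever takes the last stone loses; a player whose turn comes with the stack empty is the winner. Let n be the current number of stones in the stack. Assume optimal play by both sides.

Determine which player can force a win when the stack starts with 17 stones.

Sam wins.

Use the standard recursion: the mover wins at a terminal position; elsewhere, the mover wins exactly when some move hands the opponent an L position.
n=0: no move; the opponent has just taken the last stone and therefore loses → W
n=1: →0(W) only, which is W, so L
n=2: →1(L), so W
n=3: →1(L), so W
n=4: →3(W), 2(W), 0(W) — all W, so L
n=5: →4(L), so W
n=6: →4(L), so W
n=7: →1(L), so W
n=8: →4(L), so W
n=9: →8(W), 7(W), 5(W), 3(W) — all W, so L
n=10: →9(L), so W
n=11: →9(L), so W
n=12: →11(W), 10(W), 8(W), 6(W) — all W, so L
n=13: →12(L), so W
n=14: →12(L), so W
n=15: →9(L), so W
n=16: →12(L), so W
n=17: →16(W), 15(W), 13(W), 11(W) — all W, so L
The starting position 17 is L: whatever Rosa does, the opponent receives a W position.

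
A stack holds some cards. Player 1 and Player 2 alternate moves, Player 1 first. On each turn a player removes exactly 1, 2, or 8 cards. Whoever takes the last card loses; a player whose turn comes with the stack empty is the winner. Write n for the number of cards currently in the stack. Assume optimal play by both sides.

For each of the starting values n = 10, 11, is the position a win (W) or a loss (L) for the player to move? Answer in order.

10: L, 11: W

Label each position W (a win for the player to move) or L (a loss). A position with no legal move is W; any other position is W exactly when some move reaches an L, and L when every move reaches a W.
n=0: no move; the opponent has just taken the last card and therefore loses → W
n=1: the only move is to 0(W), a W ⇒ L
n=2: can move to 1, which is L ⇒ W
n=3: can move to 1, which is L ⇒ W
n=4: moves to 3(W), 2(W); every one is W ⇒ L
n=5: can move to 4, which is L ⇒ W
n=6: can move to 4, which is L ⇒ W
n=7: moves to 6(W), 5(W); every one is W ⇒ L
n=8: can move to 7, which is L ⇒ W
n=9: can move to 7, which is L ⇒ W
n=10: moves to 9(W), 8(W), 2(W); every one is W ⇒ L
n=11: can move to 10, which is L ⇒ W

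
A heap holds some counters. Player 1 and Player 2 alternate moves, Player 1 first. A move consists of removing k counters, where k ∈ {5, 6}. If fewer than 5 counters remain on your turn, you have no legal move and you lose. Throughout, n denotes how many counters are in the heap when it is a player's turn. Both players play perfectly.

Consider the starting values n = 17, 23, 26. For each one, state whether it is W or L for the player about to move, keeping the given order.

Compute win/loss labels from the base case upward. A position with no move is L. Any other position is W if it can reach an L in one move, else L.
n=0: no move → L
n=1: no move → L
n=2: no move → L
n=3: no move → L
n=4: no move → L
n=5: reaches L-position 0 → W
n=6: reaches L-position 1 → W
n=7: reaches L-position 2 → W
n=8: reaches L-position 3 → W
n=9: reaches L-position 4 → W
n=10: reaches L-position 4 → W
n=11: only reaches 6(W), 5(W), all W → L
n=12: only reaches 7(W), 6(W), all W → L
n=13: only reaches 8(W), 7(W), all W → L
n=14: only reaches 9(W), 8(W), all W → L
n=15: only reaches 10(W), 9(W), all W → L
n=16: reaches L-position 11 → W
n=17: reaches L-position 12 → W
n=18: reaches L-position 13 → W
n=19: reaches L-position 14 → W
n=20: reaches L-position 15 → W
n=21: reaches L-position 15 → W
n=22: only reaches 17(W), 16(W), all W → L
n=23: only reaches 18(W), 17(W), all W → L
n=24: only reaches 19(W), 18(W), all W → L
n=25: only reaches 20(W), 19(W), all W → L
n=26: only reaches 21(W), 20(W), all W → L

17: W, 23: L, 26: L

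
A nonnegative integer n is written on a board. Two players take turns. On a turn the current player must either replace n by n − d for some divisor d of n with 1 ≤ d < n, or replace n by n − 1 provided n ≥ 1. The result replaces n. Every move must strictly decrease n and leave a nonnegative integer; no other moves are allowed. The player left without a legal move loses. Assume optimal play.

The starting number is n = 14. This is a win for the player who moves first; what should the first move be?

Positions with no move are L. A position that does have a move is losing for the player to move precisely when every available move leads to a winning position for the opponent. Fill in the labels:
n=0: no move → L
n=1: →0(L), so W
n=2: →1(W) only, which is W, so L
n=3: →2(L), so W
n=4: →2(L), so W
n=5: →4(W) only, which is W, so L
n=6: →5(L), so W
n=7: →6(W) only, which is W, so L
n=8: →7(L), so W
n=9: →6(W), 8(W) — all W, so L
n=10: →5(L), so W
n=11: →10(W) only, which is W, so L
n=12: →9(L), so W
n=13: →12(W) only, which is W, so L
n=14: →7(L), so W
From 14, the L positions reachable in one move are: 7, 13. Any move reaching one of these is winning.

Move to 7.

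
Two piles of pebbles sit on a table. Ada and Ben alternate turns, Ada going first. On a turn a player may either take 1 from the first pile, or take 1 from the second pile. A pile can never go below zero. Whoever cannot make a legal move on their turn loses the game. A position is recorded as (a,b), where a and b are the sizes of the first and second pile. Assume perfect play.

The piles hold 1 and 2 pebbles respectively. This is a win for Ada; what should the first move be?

Work bottom-up. With no move the player to move loses. Otherwise the position is W if at least one move leads to an L position for the opponent, and L if every move leads to a W.
No move ever increases a pile, so every position that can arise here has a ≤ 1 and b ≤ 2; it is enough to label the cells with 0 ≤ a ≤ 1 and 0 ≤ b ≤ 2.
Every move lowers a or b (never raises either), so fill the grid row by row in increasing a, and left to right within a row: each cell's successors are then already labelled.
      b=0  b=1  b=2
a=0:    L    W    L
a=1:    W    L    W
Cells with no legal move (terminal, hence L): (0,0).
The remaining L cells, each justified by listing all of its moves:
(0,2): the only move is to (0,1)(W), a W ⇒ L
(1,1): moves to (0,1)(W), (1,0)(W); every one is W ⇒ L
Every other cell has at least one move into one of the L cells above, so it is W.
From (1,2), the L positions reachable in one move are: (0,2), (1,1). Any move reaching one of these is winning.

Move to (0,2).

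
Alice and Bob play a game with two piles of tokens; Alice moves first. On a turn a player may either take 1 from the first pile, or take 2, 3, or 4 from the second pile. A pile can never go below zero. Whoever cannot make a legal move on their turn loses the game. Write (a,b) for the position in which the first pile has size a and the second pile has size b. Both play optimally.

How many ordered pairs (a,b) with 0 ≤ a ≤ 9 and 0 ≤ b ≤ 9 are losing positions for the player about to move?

Label each position W (a win for the player to move) or L (a loss). A position with no legal move is L; any other position is W exactly when some move reaches an L, and L when every move reaches a W.
Every move lowers a or b (never raises either), so fill the grid row by row in increasing a, and left to right within a row: each cell's successors are then already labelled.
      b=0  b=1  b=2  b=3  b=4  b=5  b=6  b=7  b=8  b=9
a=0:    L    L    W    W    W    W    L    L    W    W
a=1:    W    W    L    L    W    W    W    W    L    L
a=2:    L    L    W    W    W    W    L    L    W    W
a=3:    W    W    L    L    W    W    W    W    L    L
a=4:    L    L    W    W    W    W    L    L    W    W
a=5:    W    W    L    L    W    W    W    W    L    L
a=6:    L    L    W    W    W    W    L    L    W    W
a=7:    W    W    L    L    W    W    W    W    L    L
a=8:    L    L    W    W    W    W    L    L    W    W
a=9:    W    W    L    L    W    W    W    W    L    L
Cells with no legal move (terminal, hence L): (0,0), (0,1).
The remaining L cells, each justified by listing all of its moves:
(0,6): only reaches (0,4)(W), (0,3)(W), (0,2)(W), all W → L
(0,7): only reaches (0,5)(W), (0,4)(W), (0,3)(W), all W → L
(1,2): only reaches (0,2)(W), (1,0)(W), all W → L
(1,3): only reaches (0,3)(W), (1,1)(W), (1,0)(W), all W → L
(1,8): only reaches (0,8)(W), (1,6)(W), (1,5)(W), (1,4)(W), all W → L
(1,9): only reaches (0,9)(W), (1,7)(W), (1,6)(W), (1,5)(W), all W → L
(2,0): only reaches (1,0)(W), which is W → L
(2,1): only reaches (1,1)(W), which is W → L
(2,6): only reaches (1,6)(W), (2,4)(W), (2,3)(W), (2,2)(W), all W → L
(2,7): only reaches (1,7)(W), (2,5)(W), (2,4)(W), (2,3)(W), all W → L
(3,2): only reaches (2,2)(W), (3,0)(W), all W → L
(3,3): only reaches (2,3)(W), (3,1)(W), (3,0)(W), all W → L
(3,8): only reaches (2,8)(W), (3,6)(W), (3,5)(W), (3,4)(W), all W → L
(3,9): only reaches (2,9)(W), (3,7)(W), (3,6)(W), (3,5)(W), all W → L
(4,0): only reaches (3,0)(W), which is W → L
(4,1): only reaches (3,1)(W), which is W → L
(4,6): only reaches (3,6)(W), (4,4)(W), (4,3)(W), (4,2)(W), all W → L
(4,7): only reaches (3,7)(W), (4,5)(W), (4,4)(W), (4,3)(W), all W → L
(5,2): only reaches (4,2)(W), (5,0)(W), all W → L
(5,3): only reaches (4,3)(W), (5,1)(W), (5,0)(W), all W → L
(5,8): only reaches (4,8)(W), (5,6)(W), (5,5)(W), (5,4)(W), all W → L
(5,9): only reaches (4,9)(W), (5,7)(W), (5,6)(W), (5,5)(W), all W → L
(6,0): only reaches (5,0)(W), which is W → L
(6,1): only reaches (5,1)(W), which is W → L
(6,6): only reaches (5,6)(W), (6,4)(W), (6,3)(W), (6,2)(W), all W → L
(6,7): only reaches (5,7)(W), (6,5)(W), (6,4)(W), (6,3)(W), all W → L
(7,2): only reaches (6,2)(W), (7,0)(W), all W → L
(7,3): only reaches (6,3)(W), (7,1)(W), (7,0)(W), all W → L
(7,8): only reaches (6,8)(W), (7,6)(W), (7,5)(W), (7,4)(W), all W → L
(7,9): only reaches (6,9)(W), (7,7)(W), (7,6)(W), (7,5)(W), all W → L
(8,0): only reaches (7,0)(W), which is W → L
(8,1): only reaches (7,1)(W), which is W → L
(8,6): only reaches (7,6)(W), (8,4)(W), (8,3)(W), (8,2)(W), all W → L
(8,7): only reaches (7,7)(W), (8,5)(W), (8,4)(W), (8,3)(W), all W → L
(9,2): only reaches (8,2)(W), (9,0)(W), all W → L
(9,3): only reaches (8,3)(W), (9,1)(W), (9,0)(W), all W → L
(9,8): only reaches (8,8)(W), (9,6)(W), (9,5)(W), (9,4)(W), all W → L
(9,9): only reaches (8,9)(W), (9,7)(W), (9,6)(W), (9,5)(W), all W → L
Every other cell has at least one move into one of the L cells above, so it is W.
L cells per row: a=0: 4, a=1: 4, a=2: 4, a=3: 4, a=4: 4, a=5: 4, a=6: 4, a=7: 4, a=8: 4, a=9: 4; total 40.

40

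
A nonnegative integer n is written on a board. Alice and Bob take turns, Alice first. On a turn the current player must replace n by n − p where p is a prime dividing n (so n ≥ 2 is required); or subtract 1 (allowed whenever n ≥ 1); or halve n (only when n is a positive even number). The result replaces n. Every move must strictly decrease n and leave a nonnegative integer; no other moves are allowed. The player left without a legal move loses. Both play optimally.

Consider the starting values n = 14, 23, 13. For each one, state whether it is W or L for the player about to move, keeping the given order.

Label each position W (a win for the player to move) or L (a loss). A position with no legal move is L; any other position is W exactly when some move reaches an L, and L when every move reaches a W.
n=0: no move → L
n=1: reaches L-position 0 → W
n=2: reaches L-position 0 → W
n=3: reaches L-position 0 → W
n=4: only reaches 2(W), 3(W), all W → L
n=5: reaches L-position 0 → W
n=6: reaches L-position 4 → W
n=7: reaches L-position 0 → W
n=8: reaches L-position 4 → W
n=9: only reaches 6(W), 8(W), all W → L
n=10: reaches L-position 9 → W
n=11: reaches L-position 0 → W
n=12: reaches L-position 9 → W
n=13: reaches L-position 0 → W
n=14: only reaches 7(W), 12(W), 13(W), all W → L
n=15: reaches L-position 14 → W
n=16: reaches L-position 14 → W
n=17: reaches L-position 0 → W
n=18: reaches L-position 9 → W
n=19: reaches L-position 0 → W
n=20: only reaches 10(W), 15(W), 18(W), 19(W), all W → L
n=21: reaches L-position 14 → W
n=22: reaches L-position 20 → W
n=23: reaches L-position 0 → W

14: L, 23: W, 13: W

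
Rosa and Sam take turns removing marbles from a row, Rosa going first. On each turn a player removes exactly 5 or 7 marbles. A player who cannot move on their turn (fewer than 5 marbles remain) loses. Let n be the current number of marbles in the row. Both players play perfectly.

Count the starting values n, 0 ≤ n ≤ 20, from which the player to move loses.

10

Use the standard recursion: the mover loses at a terminal position; elsewhere, the mover wins exactly when some move hands the opponent an L position.
n=0: no move → L
n=1: no move → L
n=2: no move → L
n=3: no move → L
n=4: no move → L
n=5: W (go to 0, an L position)
n=6: W (go to 1, an L position)
n=7: W (go to 2, an L position)
n=8: W (go to 3, an L position)
n=9: W (go to 4, an L position)
n=10: W (go to 3, an L position)
n=11: W (go to 4, an L position)
n=12: L (options 7(W), 5(W) are all W)
n=13: L (options 8(W), 6(W) are all W)
n=14: L (options 9(W), 7(W) are all W)
n=15: L (options 10(W), 8(W) are all W)
n=16: L (options 11(W), 9(W) are all W)
n=17: W (go to 12, an L position)
n=18: W (go to 13, an L position)
n=19: W (go to 14, an L position)
n=20: W (go to 15, an L position)
L entries with 0 ≤ n ≤ 20: n = 0, 1, 2, 3, 4, 12, 13, 14, 15, 16; that makes 10.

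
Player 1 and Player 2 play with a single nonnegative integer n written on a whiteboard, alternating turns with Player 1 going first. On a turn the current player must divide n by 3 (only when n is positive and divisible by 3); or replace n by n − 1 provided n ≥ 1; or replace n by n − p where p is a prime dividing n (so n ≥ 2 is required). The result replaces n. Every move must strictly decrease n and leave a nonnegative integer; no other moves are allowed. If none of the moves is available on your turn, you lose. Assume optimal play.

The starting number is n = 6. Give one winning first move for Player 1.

Positions with no move are L. A position that does have a move is losing for the player to move precisely when every available move leads to a winning position for the opponent. Fill in the labels:
n=0: no move → L
n=1: reaches L-position 0 → W
n=2: reaches L-position 0 → W
n=3: reaches L-position 0 → W
n=4: only reaches 2(W), 3(W), all W → L
n=5: reaches L-position 0 → W
n=6: reaches L-position 4 → W
From 6, the L positions reachable in one move are: 4.

Move to 4.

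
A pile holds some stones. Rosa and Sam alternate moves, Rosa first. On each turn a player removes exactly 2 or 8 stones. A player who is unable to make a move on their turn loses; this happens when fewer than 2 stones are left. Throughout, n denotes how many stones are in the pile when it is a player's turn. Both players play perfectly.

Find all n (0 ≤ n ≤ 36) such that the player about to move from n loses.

Compute win/loss labels from the base case upward. A position with no move is L. Any other position is W if it can reach an L in one move, else L.
n=0: no move → L
n=1: no move → L
n=2: W (go to 0, an L position)
n=3: W (go to 1, an L position)
n=4: L (sole option 2(W) is W)
n=5: L (sole option 3(W) is W)
n=6: W (go to 4, an L position)
n=7: W (go to 5, an L position)
n=8: W (go to 0, an L position)
n=9: W (go to 1, an L position)
n=10: L (options 8(W), 2(W) are all W)
n=11: L (options 9(W), 3(W) are all W)
n=12: W (go to 10, an L position)
n=13: W (go to 11, an L position)
n=14: L (options 12(W), 6(W) are all W)
n=15: L (options 13(W), 7(W) are all W)
n=16: W (go to 14, an L position)
n=17: W (go to 15, an L position)
n=18: W (go to 10, an L position)
n=19: W (go to 11, an L position)
n=20: L (options 18(W), 12(W) are all W)
n=21: L (options 19(W), 13(W) are all W)
n=22: W (go to 20, an L position)
n=23: W (go to 21, an L position)
n=24: L (options 22(W), 16(W) are all W)
n=25: L (options 23(W), 17(W) are all W)
n=26: W (go to 24, an L position)
n=27: W (go to 25, an L position)
n=28: W (go to 20, an L position)
n=29: W (go to 21, an L position)
n=30: L (options 28(W), 22(W) are all W)
n=31: L (options 29(W), 23(W) are all W)
n=32: W (go to 30, an L position)
n=33: W (go to 31, an L position)
n=34: L (options 32(W), 26(W) are all W)
n=35: L (options 33(W), 27(W) are all W)
n=36: W (go to 34, an L position)
Reading off the rows marked L gives the requested list; there are 16 such values of n.

0, 1, 4, 5, 10, 11, 14, 15, 20, 21, 24, 25, 30, 31, 34, 35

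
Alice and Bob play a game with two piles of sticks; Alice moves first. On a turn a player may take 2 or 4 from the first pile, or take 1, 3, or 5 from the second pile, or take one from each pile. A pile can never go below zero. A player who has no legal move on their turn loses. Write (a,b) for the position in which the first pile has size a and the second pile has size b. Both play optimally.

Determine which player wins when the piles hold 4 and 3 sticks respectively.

Bob wins.

Label each position W (a win for the player to move) or L (a loss). A position with no legal move is L; any other position is W exactly when some move reaches an L, and L when every move reaches a W.
No move ever increases a pile, so every position that can arise here has a ≤ 4 and b ≤ 3; it is enough to label the cells with 0 ≤ a ≤ 4 and 0 ≤ b ≤ 3.
Every move lowers a or b (never raises either), so fill the grid row by row in increasing a, and left to right within a row: each cell's successors are then already labelled.
      b=0  b=1  b=2  b=3
a=0:    L    W    L    W
a=1:    L    W    L    W
a=2:    W    W    W    W
a=3:    W    L    W    L
a=4:    W    L    W    L
Cells with no legal move (terminal, hence L): (0,0), (1,0).
The remaining L cells, each justified by listing all of its moves:
(0,2): →(0,1)(W) only, which is W, so L
(1,2): →(1,1)(W), (0,1)(W) — all W, so L
(3,1): →(1,1)(W), (3,0)(W), (2,0)(W) — all W, so L
(3,3): →(1,3)(W), (3,2)(W), (3,0)(W), (2,2)(W) — all W, so L
(4,1): →(2,1)(W), (0,1)(W), (4,0)(W), (3,0)(W) — all W, so L
(4,3): →(2,3)(W), (0,3)(W), (4,2)(W), (4,0)(W), (3,2)(W) — all W, so L
Every other cell has at least one move into one of the L cells above, so it is W.
Every move from (4,3) reaches a W position, so the mover loses.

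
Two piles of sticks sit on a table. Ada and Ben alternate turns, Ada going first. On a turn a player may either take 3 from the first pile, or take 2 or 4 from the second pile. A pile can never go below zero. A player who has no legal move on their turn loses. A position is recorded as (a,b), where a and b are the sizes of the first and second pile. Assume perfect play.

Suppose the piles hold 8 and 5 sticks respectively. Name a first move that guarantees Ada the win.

Label each position W (a win for the player to move) or L (a loss). A position with no legal move is L; any other position is W exactly when some move reaches an L, and L when every move reaches a W.
No move ever increases a pile, so every position that can arise here has a ≤ 8 and b ≤ 5; it is enough to label the cells with 0 ≤ a ≤ 8 and 0 ≤ b ≤ 5.
Every move lowers a or b (never raises either), so fill the grid row by row in increasing a, and left to right within a row: each cell's successors are then already labelled.
      b=0  b=1  b=2  b=3  b=4  b=5
a=0:    L    L    W    W    W    W
a=1:    L    L    W    W    W    W
a=2:    L    L    W    W    W    W
a=3:    W    W    L    L    W    W
a=4:    W    W    L    L    W    W
a=5:    W    W    L    L    W    W
a=6:    L    L    W    W    W    W
a=7:    L    L    W    W    W    W
a=8:    L    L    W    W    W    W
Cells with no legal move (terminal, hence L): (0,0), (0,1), (1,0), (1,1), (2,0), (2,1).
The remaining L cells, each justified by listing all of its moves:
(3,2): →(0,2)(W), (3,0)(W) — all W, so L
(3,3): →(0,3)(W), (3,1)(W) — all W, so L
(4,2): →(1,2)(W), (4,0)(W) — all W, so L
(4,3): →(1,3)(W), (4,1)(W) — all W, so L
(5,2): →(2,2)(W), (5,0)(W) — all W, so L
(5,3): →(2,3)(W), (5,1)(W) — all W, so L
(6,0): →(3,0)(W) only, which is W, so L
(6,1): →(3,1)(W) only, which is W, so L
(7,0): →(4,0)(W) only, which is W, so L
(7,1): →(4,1)(W) only, which is W, so L
(8,0): →(5,0)(W) only, which is W, so L
(8,1): →(5,1)(W) only, which is W, so L
Every other cell has at least one move into one of the L cells above, so it is W.
From (8,5), the L positions reachable in one move are: (8,1).

Move to (8,1).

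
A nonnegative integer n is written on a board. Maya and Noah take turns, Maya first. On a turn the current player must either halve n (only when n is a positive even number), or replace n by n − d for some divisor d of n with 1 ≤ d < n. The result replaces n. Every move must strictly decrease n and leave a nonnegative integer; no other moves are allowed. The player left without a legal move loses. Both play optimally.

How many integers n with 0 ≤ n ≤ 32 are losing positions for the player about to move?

17

Compute win/loss labels from the base case upward. A position with no move is L. Any other position is W if it can reach an L in one move, else L.
n=0: no move → L
n=1: no move → L
n=2: →1(L), so W
n=3: →2(W) only, which is W, so L
n=4: →3(L), so W
n=5: →4(W) only, which is W, so L
n=6: →3(L), so W
n=7: →6(W) only, which is W, so L
n=8: →7(L), so W
n=9: →6(W), 8(W) — all W, so L
n=10: →5(L), so W
n=11: →10(W) only, which is W, so L
n=12: →9(L), so W
n=13: →12(W) only, which is W, so L
n=14: →7(L), so W
n=15: →10(W), 12(W), 14(W) — all W, so L
n=16: →15(L), so W
n=17: →16(W) only, which is W, so L
n=18: →9(L), so W
n=19: →18(W) only, which is W, so L
n=20: →15(L), so W
n=21: →14(W), 18(W), 20(W) — all W, so L
n=22: →11(L), so W
n=23: →22(W) only, which is W, so L
n=24: →21(L), so W
n=25: →20(W), 24(W) — all W, so L
n=26: →13(L), so W
n=27: →18(W), 24(W), 26(W) — all W, so L
n=28: →21(L), so W
n=29: →28(W) only, which is W, so L
n=30: →15(L), so W
n=31: →30(W) only, which is W, so L
n=32: →31(L), so W
L entries with 0 ≤ n ≤ 32: n = 0, 1, 3, 5, 7, 9, 11, 13, 15, 17, 19, 21, 23, 25, 27, 29, 31; that makes 17.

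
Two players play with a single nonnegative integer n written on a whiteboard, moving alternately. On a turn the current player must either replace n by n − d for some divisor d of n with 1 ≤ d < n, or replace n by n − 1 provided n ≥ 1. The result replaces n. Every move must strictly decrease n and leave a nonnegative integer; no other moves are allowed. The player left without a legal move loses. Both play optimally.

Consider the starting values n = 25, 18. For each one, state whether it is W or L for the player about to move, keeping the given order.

Build the W/L table. Terminal = L. A non-terminal position is W if it has a move to some L; otherwise it is L.
n=0: no move → L
n=1: reaches L-position 0 → W
n=2: only reaches 1(W), which is W → L
n=3: reaches L-position 2 → W
n=4: reaches L-position 2 → W
n=5: only reaches 4(W), which is W → L
n=6: reaches L-position 5 → W
n=7: only reaches 6(W), which is W → L
n=8: reaches L-position 7 → W
n=9: only reaches 6(W), 8(W), all W → L
n=10: reaches L-position 5 → W
n=11: only reaches 10(W), which is W → L
n=12: reaches L-position 9 → W
n=13: only reaches 12(W), which is W → L
n=14: reaches L-position 7 → W
n=15: only reaches 10(W), 12(W), 14(W), all W → L
n=16: reaches L-position 15 → W
n=17: only reaches 16(W), which is W → L
n=18: reaches L-position 9 → W
n=19: only reaches 18(W), which is W → L
n=20: reaches L-position 15 → W
n=21: only reaches 14(W), 18(W), 20(W), all W → L
n=22: reaches L-position 11 → W
n=23: only reaches 22(W), which is W → L
n=24: reaches L-position 21 → W
n=25: only reaches 20(W), 24(W), all W → L

25: L, 18: W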